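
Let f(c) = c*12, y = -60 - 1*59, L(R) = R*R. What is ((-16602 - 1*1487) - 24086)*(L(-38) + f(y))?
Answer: -674800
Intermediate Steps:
L(R) = R**2
y = -119 (y = -60 - 59 = -119)
f(c) = 12*c
((-16602 - 1*1487) - 24086)*(L(-38) + f(y)) = ((-16602 - 1*1487) - 24086)*((-38)**2 + 12*(-119)) = ((-16602 - 1487) - 24086)*(1444 - 1428) = (-18089 - 24086)*16 = -42175*16 = -674800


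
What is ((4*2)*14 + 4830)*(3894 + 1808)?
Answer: 28179284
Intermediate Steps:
((4*2)*14 + 4830)*(3894 + 1808) = (8*14 + 4830)*5702 = (112 + 4830)*5702 = 4942*5702 = 28179284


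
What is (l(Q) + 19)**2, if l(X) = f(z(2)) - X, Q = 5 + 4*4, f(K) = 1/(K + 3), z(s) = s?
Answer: 81/25 ≈ 3.2400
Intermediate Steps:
f(K) = 1/(3 + K)
Q = 21 (Q = 5 + 16 = 21)
l(X) = 1/5 - X (l(X) = 1/(3 + 2) - X = 1/5 - X)
(l(Q) + 19)**2 = ((1/5 - 1*21) + 19)**2 = ((1/5 - 21) + 19)**2 = (-104/5 + 19)**2 = (-9/5)**2 = 81/25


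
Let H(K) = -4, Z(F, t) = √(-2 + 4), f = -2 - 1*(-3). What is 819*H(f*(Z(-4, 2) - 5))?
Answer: -3276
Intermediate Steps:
f = 1 (f = -2 + 3 = 1)
Z(F, t) = √2
819*H(f*(Z(-4, 2) - 5)) = 819*(-4) = -3276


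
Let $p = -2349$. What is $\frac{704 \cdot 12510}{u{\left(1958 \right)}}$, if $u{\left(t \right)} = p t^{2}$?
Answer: $- \frac{22240}{22741191} \approx -0.00097796$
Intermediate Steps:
$u{\left(t \right)} = - 2349 t^{2}$
$\frac{704 \cdot 12510}{u{\left(1958 \right)}} = \frac{704 \cdot 12510}{\left(-2349\right) 1958^{2}} = \frac{8807040}{\left(-2349\right) 3833764} = \frac{8807040}{-9005511636} = 8807040 \left(- \frac{1}{9005511636}\right) = - \frac{22240}{22741191}$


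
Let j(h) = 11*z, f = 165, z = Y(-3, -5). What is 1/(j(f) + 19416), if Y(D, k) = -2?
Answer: 1/19394 ≈ 5.1562e-5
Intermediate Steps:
z = -2
j(h) = -22 (j(h) = 11*(-2) = -22)
1/(j(f) + 19416) = 1/(-22 + 19416) = 1/19394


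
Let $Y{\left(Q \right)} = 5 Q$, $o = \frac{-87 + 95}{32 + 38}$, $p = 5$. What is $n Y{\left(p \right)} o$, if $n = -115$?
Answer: $- \frac{2300}{7} \approx -328.57$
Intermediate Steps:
$o = \frac{4}{35}$ ($o = \frac{8}{70} = 8 \cdot \frac{1}{70} = \frac{4}{35} \approx 0.11429$)
$n Y{\left(p \right)} o = - 115 \cdot 5 \cdot 5 \cdot \frac{4}{35} = \left(-115\right) 25 \cdot \frac{4}{35} = \left(-2875\right) \frac{4}{35} = - \frac{2300}{7}$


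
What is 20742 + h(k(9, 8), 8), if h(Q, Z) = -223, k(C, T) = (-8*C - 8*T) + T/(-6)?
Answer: 20519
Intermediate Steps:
k(C, T) = -8*C - 49*T/6 (k(C, T) = (-8*C - 8*T) + T*(-1/6) = (-8*C - 8*T) - T/6 = -8*C - 49*T/6)
20742 + h(k(9, 8), 8) = 20742 - 223 = 20519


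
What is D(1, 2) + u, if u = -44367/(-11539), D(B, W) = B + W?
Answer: 78984/11539 ≈ 6.8450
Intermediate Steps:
u = 44367/11539 (u = -44367*(-1/11539) = 44367/11539 ≈ 3.8450)
D(1, 2) + u = (1 + 2) + 44367/11539 = 3 + 44367/11539 = 78984/11539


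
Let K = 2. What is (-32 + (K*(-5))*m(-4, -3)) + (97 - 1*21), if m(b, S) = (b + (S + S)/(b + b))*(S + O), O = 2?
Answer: 23/2 ≈ 11.500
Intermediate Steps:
m(b, S) = (2 + S)*(b + S/b) (m(b, S) = (b + (S + S)/(b + b))*(S + 2) = (b + (2*S)/((2*b)))*(2 + S) = (b + (2*S)*(1/(2*b)))*(2 + S) = (b + S/b)*(2 + S) = (2 + S)*(b + S/b))
(-32 + (K*(-5))*m(-4, -3)) + (97 - 1*21) = (-32 + (2*(-5))*(((-3)² + 2*(-3) + (-4)²*(2 - 3))/(-4))) + (97 - 1*21) = (-32 - (-5)*(9 - 6 + 16*(-1))/2) + (97 - 21) = (-32 - (-5)*(9 - 6 - 16)/2) + 76 = (-32 - (-5)*(-13)/2) + 76 = (-32 - 10*13/4) + 76 = (-32 - 65/2) + 76 = -129/2 + 76 = 23/2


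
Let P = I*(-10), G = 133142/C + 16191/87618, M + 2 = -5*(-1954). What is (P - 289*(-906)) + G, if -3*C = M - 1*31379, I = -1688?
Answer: 175927939016647/631170866 ≈ 2.7873e+5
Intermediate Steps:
M = 9768 (M = -2 - 5*(-1954) = -2 + 9770 = 9768)
C = 21611/3 (C = -(9768 - 1*31379)/3 = -(9768 - 31379)/3 = -⅓*(-21611) = 21611/3 ≈ 7203.7)
G = 11782270323/631170866 (G = 133142/(21611/3) + 16191/87618 = 133142*(3/21611) + 16191*(1/87618) = 399426/21611 + 5397/29206 = 11782270323/631170866 ≈ 18.667)
P = 16880 (P = -1688*(-10) = 16880)
(P - 289*(-906)) + G = (16880 - 289*(-906)) + 11782270323/631170866 = (16880 + 261834) + 11782270323/631170866 = 278714 + 11782270323/631170866 = 175927939016647/631170866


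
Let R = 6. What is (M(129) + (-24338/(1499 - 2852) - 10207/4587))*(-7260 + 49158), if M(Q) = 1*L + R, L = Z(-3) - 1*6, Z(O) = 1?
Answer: 44028680892/62689 ≈ 7.0234e+5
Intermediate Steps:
L = -5 (L = 1 - 1*6 = 1 - 6 = -5)
M(Q) = 1 (M(Q) = 1*(-5) + 6 = -5 + 6 = 1)
(M(129) + (-24338/(1499 - 2852) - 10207/4587))*(-7260 + 49158) = (1 + (-24338/(1499 - 2852) - 10207/4587))*(-7260 + 49158) = (1 + (-24338/(-1353) - 10207*1/4587))*41898 = (1 + (-24338*(-1/1353) - 10207/4587))*41898 = (1 + (24338/1353 - 10207/4587))*41898 = (1 + 988165/62689)*41898 = (1050854/62689)*41898 = 44028680892/62689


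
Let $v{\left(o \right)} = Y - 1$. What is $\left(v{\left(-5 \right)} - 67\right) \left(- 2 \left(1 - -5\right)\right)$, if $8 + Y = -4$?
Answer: $960$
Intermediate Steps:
$Y = -12$ ($Y = -8 - 4 = -12$)
$v{\left(o \right)} = -13$ ($v{\left(o \right)} = -12 - 1 = -13$)
$\left(v{\left(-5 \right)} - 67\right) \left(- 2 \left(1 - -5\right)\right) = \left(-13 - 67\right) \left(- 2 \left(1 - -5\right)\right) = - 80 \left(- 2 \left(1 + 5\right)\right) = - 80 \left(\left(-2\right) 6\right) = \left(-80\right) \left(-12\right) = 960$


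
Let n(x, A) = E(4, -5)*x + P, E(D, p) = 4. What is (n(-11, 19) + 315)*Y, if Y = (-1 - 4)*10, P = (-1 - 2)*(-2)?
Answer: -13850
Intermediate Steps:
P = 6 (P = -3*(-2) = 6)
n(x, A) = 6 + 4*x (n(x, A) = 4*x + 6 = 6 + 4*x)
Y = -50 (Y = -5*10 = -50)
(n(-11, 19) + 315)*Y = ((6 + 4*(-11)) + 315)*(-50) = ((6 - 44) + 315)*(-50) = (-38 + 315)*(-50) = 277*(-50) = -13850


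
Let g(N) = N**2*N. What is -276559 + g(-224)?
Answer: -11515983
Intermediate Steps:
g(N) = N**3
-276559 + g(-224) = -276559 + (-224)**3 = -276559 - 11239424 = -11515983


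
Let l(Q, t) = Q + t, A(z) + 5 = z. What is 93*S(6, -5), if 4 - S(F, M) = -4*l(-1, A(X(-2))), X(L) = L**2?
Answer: -372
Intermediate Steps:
A(z) = -5 + z
S(F, M) = -4 (S(F, M) = 4 - (-4)*(-1 + (-5 + (-2)**2)) = 4 - (-4)*(-1 + (-5 + 4)) = 4 - (-4)*(-1 - 1) = 4 - (-4)*(-2) = 4 - 1*8 = 4 - 8 = -4)
93*S(6, -5) = 93*(-4) = -372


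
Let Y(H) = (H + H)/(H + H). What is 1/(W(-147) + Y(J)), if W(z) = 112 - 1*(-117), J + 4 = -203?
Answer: 1/230 ≈ 0.0043478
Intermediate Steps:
J = -207 (J = -4 - 203 = -207)
Y(H) = 1 (Y(H) = (2*H)/((2*H)) = (2*H)*(1/(2*H)) = 1)
W(z) = 229 (W(z) = 112 + 117 = 229)
1/(W(-147) + Y(J)) = 1/(229 + 1) = 1/230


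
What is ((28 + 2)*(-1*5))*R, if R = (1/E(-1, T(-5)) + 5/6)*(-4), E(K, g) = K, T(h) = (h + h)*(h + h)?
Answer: -100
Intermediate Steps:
T(h) = 4*h² (T(h) = (2*h)*(2*h) = 4*h²)
R = ⅔ (R = (1/(-1) + 5/6)*(-4) = (1*(-1) + 5*(⅙))*(-4) = (-1 + ⅚)*(-4) = -⅙*(-4) = ⅔ ≈ 0.66667)
((28 + 2)*(-1*5))*R = ((28 + 2)*(-1*5))*(⅔) = (30*(-5))*(⅔) = -150*⅔ = -100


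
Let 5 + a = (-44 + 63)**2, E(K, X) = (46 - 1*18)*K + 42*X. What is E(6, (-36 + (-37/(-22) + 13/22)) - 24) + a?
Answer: -20906/11 ≈ -1900.5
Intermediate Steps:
E(K, X) = 28*K + 42*X (E(K, X) = (46 - 18)*K + 42*X = 28*K + 42*X)
a = 356 (a = -5 + (-44 + 63)**2 = -5 + 19**2 = -5 + 361 = 356)
E(6, (-36 + (-37/(-22) + 13/22)) - 24) + a = (28*6 + 42*((-36 + (-37/(-22) + 13/22)) - 24)) + 356 = (168 + 42*((-36 + (-37*(-1/22) + 13*(1/22))) - 24)) + 356 = (168 + 42*((-36 + (37/22 + 13/22)) - 24)) + 356 = (168 + 42*((-36 + 25/11) - 24)) + 356 = (168 + 42*(-371/11 - 24)) + 356 = (168 + 42*(-635/11)) + 356 = (168 - 26670/11) + 356 = -24822/11 + 356 = -20906/11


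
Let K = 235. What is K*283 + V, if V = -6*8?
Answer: 66457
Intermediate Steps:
V = -48
K*283 + V = 235*283 - 48 = 66505 - 48 = 66457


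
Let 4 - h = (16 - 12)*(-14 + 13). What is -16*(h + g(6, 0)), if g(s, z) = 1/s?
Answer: -392/3 ≈ -130.67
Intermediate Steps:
h = 8 (h = 4 - (16 - 12)*(-14 + 13) = 4 - 4*(-1) = 4 - 1*(-4) = 4 + 4 = 8)
-16*(h + g(6, 0)) = -16*(8 + 1/6) = -16*(8 + ⅙) = -16*49/6 = -392/3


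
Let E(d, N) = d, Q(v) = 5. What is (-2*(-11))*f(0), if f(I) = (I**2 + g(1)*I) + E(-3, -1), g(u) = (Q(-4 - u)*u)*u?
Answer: -66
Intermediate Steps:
g(u) = 5*u**2 (g(u) = (5*u)*u = 5*u**2)
f(I) = -3 + I**2 + 5*I (f(I) = (I**2 + (5*1**2)*I) - 3 = (I**2 + (5*1)*I) - 3 = (I**2 + 5*I) - 3 = -3 + I**2 + 5*I)
(-2*(-11))*f(0) = (-2*(-11))*(-3 + 0**2 + 5*0) = 22*(-3 + 0 + 0) = 22*(-3) = -66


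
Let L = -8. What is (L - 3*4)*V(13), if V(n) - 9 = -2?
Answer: -140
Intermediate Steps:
V(n) = 7 (V(n) = 9 - 2 = 7)
(L - 3*4)*V(13) = (-8 - 3*4)*7 = (-8 - 12)*7 = -20*7 = -140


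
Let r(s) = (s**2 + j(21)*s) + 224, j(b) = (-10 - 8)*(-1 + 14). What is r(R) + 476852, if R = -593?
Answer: 967487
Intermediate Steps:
j(b) = -234 (j(b) = -18*13 = -234)
r(s) = 224 + s**2 - 234*s (r(s) = (s**2 - 234*s) + 224 = 224 + s**2 - 234*s)
r(R) + 476852 = (224 + (-593)**2 - 234*(-593)) + 476852 = (224 + 351649 + 138762) + 476852 = 490635 + 476852 = 967487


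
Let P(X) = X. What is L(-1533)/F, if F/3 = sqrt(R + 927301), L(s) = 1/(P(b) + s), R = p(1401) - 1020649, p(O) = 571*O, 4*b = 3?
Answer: -4*sqrt(706623)/12992677101 ≈ -2.5879e-7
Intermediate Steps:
b = 3/4 (b = (1/4)*3 = 3/4 ≈ 0.75000)
R = -220678 (R = 571*1401 - 1020649 = 799971 - 1020649 = -220678)
L(s) = 1/(3/4 + s)
F = 3*sqrt(706623) (F = 3*sqrt(-220678 + 927301) = 3*sqrt(706623) ≈ 2521.8)
L(-1533)/F = (4/(3 + 4*(-1533)))/((3*sqrt(706623))) = (4/(3 - 6132))*(sqrt(706623)/2119869) = (4/(-6129))*(sqrt(706623)/2119869) = (4*(-1/6129))*(sqrt(706623)/2119869) = -4*sqrt(706623)/12992677101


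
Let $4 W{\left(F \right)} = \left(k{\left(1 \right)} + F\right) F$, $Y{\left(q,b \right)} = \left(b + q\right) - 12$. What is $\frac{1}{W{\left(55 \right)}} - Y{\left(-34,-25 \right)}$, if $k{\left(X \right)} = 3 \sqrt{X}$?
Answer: $\frac{113247}{1595} \approx 71.001$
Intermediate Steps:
$Y{\left(q,b \right)} = -12 + b + q$
$W{\left(F \right)} = \frac{F \left(3 + F\right)}{4}$ ($W{\left(F \right)} = \frac{\left(3 \sqrt{1} + F\right) F}{4} = \frac{\left(3 \cdot 1 + F\right) F}{4} = \frac{\left(3 + F\right) F}{4} = \frac{F \left(3 + F\right)}{4}$)
$\frac{1}{W{\left(55 \right)}} - Y{\left(-34,-25 \right)} = \frac{1}{\frac{1}{4} \cdot 55 \left(3 + 55\right)} - \left(-12 - 25 - 34\right) = \frac{1}{\frac{1}{4} \cdot 55 \cdot 58} - -71 = \frac{1}{\frac{1595}{2}} + 71 = \frac{2}{1595} + 71 = \frac{113247}{1595}$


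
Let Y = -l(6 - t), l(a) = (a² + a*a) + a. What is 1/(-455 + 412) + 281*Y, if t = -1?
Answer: -1268716/43 ≈ -29505.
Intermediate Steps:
l(a) = a + 2*a² (l(a) = (a² + a²) + a = 2*a² + a = a + 2*a²)
Y = -105 (Y = -(6 - 1*(-1))*(1 + 2*(6 - 1*(-1))) = -(6 + 1)*(1 + 2*(6 + 1)) = -7*(1 + 2*7) = -7*(1 + 14) = -7*15 = -1*105 = -105)
1/(-455 + 412) + 281*Y = 1/(-455 + 412) + 281*(-105) = 1/(-43) - 29505 = -1/43 - 29505 = -1268716/43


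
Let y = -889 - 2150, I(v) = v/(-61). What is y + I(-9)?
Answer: -185370/61 ≈ -3038.9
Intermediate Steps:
I(v) = -v/61 (I(v) = v*(-1/61) = -v/61)
y = -3039
y + I(-9) = -3039 - 1/61*(-9) = -3039 + 9/61 = -185370/61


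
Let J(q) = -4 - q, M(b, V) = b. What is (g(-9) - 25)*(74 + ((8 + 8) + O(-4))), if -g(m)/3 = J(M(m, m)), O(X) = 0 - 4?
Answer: -3440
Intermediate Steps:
O(X) = -4
g(m) = 12 + 3*m (g(m) = -3*(-4 - m) = 12 + 3*m)
(g(-9) - 25)*(74 + ((8 + 8) + O(-4))) = ((12 + 3*(-9)) - 25)*(74 + ((8 + 8) - 4)) = ((12 - 27) - 25)*(74 + (16 - 4)) = (-15 - 25)*(74 + 12) = -40*86 = -3440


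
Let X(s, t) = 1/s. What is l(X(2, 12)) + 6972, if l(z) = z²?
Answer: 27889/4 ≈ 6972.3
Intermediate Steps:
l(X(2, 12)) + 6972 = (1/2)² + 6972 = (½)² + 6972 = ¼ + 6972 = 27889/4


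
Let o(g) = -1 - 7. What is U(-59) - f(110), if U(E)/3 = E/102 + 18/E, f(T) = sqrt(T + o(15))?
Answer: -5317/2006 - sqrt(102) ≈ -12.750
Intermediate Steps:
o(g) = -8
f(T) = sqrt(-8 + T) (f(T) = sqrt(T - 8) = sqrt(-8 + T))
U(E) = 54/E + E/34 (U(E) = 3*(E/102 + 18/E) = 3*(18/E + E/102) = 54/E + E/34)
U(-59) - f(110) = (54/(-59) + (1/34)*(-59)) - sqrt(-8 + 110) = (54*(-1/59) - 59/34) - sqrt(102) = (-54/59 - 59/34) - sqrt(102) = -5317/2006 - sqrt(102)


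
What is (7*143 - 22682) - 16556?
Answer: -38237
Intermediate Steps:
(7*143 - 22682) - 16556 = (1001 - 22682) - 16556 = -21681 - 16556 = -38237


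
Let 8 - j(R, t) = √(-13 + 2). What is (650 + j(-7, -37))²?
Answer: (658 - I*√11)² ≈ 4.3295e+5 - 4365.0*I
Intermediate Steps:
j(R, t) = 8 - I*√11 (j(R, t) = 8 - √(-13 + 2) = 8 - √(-11) = 8 - I*√11)
(650 + j(-7, -37))² = (650 + (8 - I*√11))² = (658 - I*√11)²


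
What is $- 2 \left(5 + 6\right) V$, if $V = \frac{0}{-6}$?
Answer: $0$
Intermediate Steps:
$V = 0$ ($V = 0 \left(- \frac{1}{6}\right) = 0$)
$- 2 \left(5 + 6\right) V = - 2 \left(5 + 6\right) 0 = \left(-2\right) 11 \cdot 0 = \left(-22\right) 0 = 0$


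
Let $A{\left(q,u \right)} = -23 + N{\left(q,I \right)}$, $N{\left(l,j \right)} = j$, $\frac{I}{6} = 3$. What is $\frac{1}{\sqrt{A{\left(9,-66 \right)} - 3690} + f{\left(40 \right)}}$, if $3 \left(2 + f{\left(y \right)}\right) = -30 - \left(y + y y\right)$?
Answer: $- \frac{5028}{2842231} - \frac{9 i \sqrt{3695}}{2842231} \approx -0.001769 - 0.00019248 i$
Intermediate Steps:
$I = 18$ ($I = 6 \cdot 3 = 18$)
$A{\left(q,u \right)} = -5$ ($A{\left(q,u \right)} = -23 + 18 = -5$)
$f{\left(y \right)} = -12 - \frac{y}{3} - \frac{y^{2}}{3}$ ($f{\left(y \right)} = -2 + \frac{-30 - \left(y + y y\right)}{3} = -2 + \frac{-30 - \left(y + y^{2}\right)}{3} = -2 + \frac{-30 - y - y^{2}}{3} = -2 - \left(10 + \frac{y}{3} + \frac{y^{2}}{3}\right) = -12 - \frac{y}{3} - \frac{y^{2}}{3}$)
$\frac{1}{\sqrt{A{\left(9,-66 \right)} - 3690} + f{\left(40 \right)}} = \frac{1}{\sqrt{-5 - 3690} - \left(\frac{76}{3} + \frac{1600}{3}\right)} = \frac{1}{\sqrt{-3695} - \frac{1676}{3}} = \frac{1}{i \sqrt{3695} - \frac{1676}{3}} = \frac{1}{- \frac{1676}{3} + i \sqrt{3695}}$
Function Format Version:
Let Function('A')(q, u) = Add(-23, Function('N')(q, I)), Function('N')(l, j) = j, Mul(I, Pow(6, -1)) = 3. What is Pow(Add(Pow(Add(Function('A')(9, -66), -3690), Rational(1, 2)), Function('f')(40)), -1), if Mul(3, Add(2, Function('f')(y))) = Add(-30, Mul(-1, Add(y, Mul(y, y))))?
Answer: Add(Rational(-5028, 2842231), Mul(Rational(-9, 2842231), I, Pow(3695, Rational(1, 2)))) ≈ Add(-0.0017690, Mul(-0.00019248, I))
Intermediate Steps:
I = 18 (I = Mul(6, 3) = 18)
Function('A')(q, u) = -5 (Function('A')(q, u) = Add(-23, 18) = -5)
Function('f')(y) = Add(-12, Mul(Rational(-1, 3), y), Mul(Rational(-1, 3), Pow(y, 2))) (Function('f')(y) = Add(-2, Mul(Rational(1, 3), Add(-30, Mul(-1, Add(y, Mul(y, y)))))) = Add(-2, Mul(Rational(1, 3), Add(-30, Mul(-1, Add(y, Pow(y, 2)))))) = Add(-2, Mul(Rational(1, 3), Add(-30, Add(Mul(-1, y), Mul(-1, Pow(y, 2)))))) = Add(-2, Mul(Rational(1, 3), Add(-30, Mul(-1, y), Mul(-1, Pow(y, 2))))) = Add(-2, Add(-10, Mul(Rational(-1, 3), y), Mul(Rational(-1, 3), Pow(y, 2)))) = Add(-12, Mul(Rational(-1, 3), y), Mul(Rational(-1, 3), Pow(y, 2))))
Pow(Add(Pow(Add(Function('A')(9, -66), -3690), Rational(1, 2)), Function('f')(40)), -1) = Pow(Add(Pow(Add(-5, -3690), Rational(1, 2)), Add(-12, Mul(Rational(-1, 3), 40), Mul(Rational(-1, 3), Pow(40, 2)))), -1) = Pow(Add(Pow(-3695, Rational(1, 2)), Add(-12, Rational(-40, 3), Mul(Rational(-1, 3), 1600))), -1) = Pow(Add(Mul(I, Pow(3695, Rational(1, 2))), Add(-12, Rational(-40, 3), Rational(-1600, 3))), -1) = Pow(Add(Mul(I, Pow(3695, Rational(1, 2))), Rational(-1676, 3)), -1) = Pow(Add(Rational(-1676, 3), Mul(I, Pow(3695, Rational(1, 2)))), -1)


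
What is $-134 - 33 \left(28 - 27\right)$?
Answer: $-167$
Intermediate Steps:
$-134 - 33 \left(28 - 27\right) = -134 - 33 = -167$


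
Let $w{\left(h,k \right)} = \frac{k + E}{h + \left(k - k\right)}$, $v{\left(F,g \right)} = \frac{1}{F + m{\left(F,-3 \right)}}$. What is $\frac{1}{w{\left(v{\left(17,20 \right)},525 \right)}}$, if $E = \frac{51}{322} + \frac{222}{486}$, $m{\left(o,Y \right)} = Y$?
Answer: $\frac{1863}{13709095} \approx 0.0001359$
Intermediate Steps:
$E = \frac{16045}{26082}$ ($E = 51 \cdot \frac{1}{322} + 222 \cdot \frac{1}{486} = \frac{51}{322} + \frac{37}{81} = \frac{16045}{26082} \approx 0.61518$)
$v{\left(F,g \right)} = \frac{1}{-3 + F}$ ($v{\left(F,g \right)} = \frac{1}{F - 3} = \frac{1}{-3 + F}$)
$w{\left(h,k \right)} = \frac{\frac{16045}{26082} + k}{h}$ ($w{\left(h,k \right)} = \frac{k + \frac{16045}{26082}}{h + \left(k - k\right)} = \frac{\frac{16045}{26082} + k}{h + 0} = \frac{\frac{16045}{26082} + k}{h}$)
$\frac{1}{w{\left(v{\left(17,20 \right)},525 \right)}} = \frac{1}{\frac{1}{\frac{1}{-3 + 17}} \left(\frac{16045}{26082} + 525\right)} = \frac{1}{\frac{1}{\frac{1}{14}} \cdot \frac{13709095}{26082}} = \frac{1}{14 \cdot \frac{13709095}{26082}} = \frac{1}{\frac{13709095}{1863}} = \frac{1863}{13709095}$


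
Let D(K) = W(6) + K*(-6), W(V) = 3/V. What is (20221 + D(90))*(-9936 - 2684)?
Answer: -248380530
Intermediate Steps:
D(K) = ½ - 6*K (D(K) = 3/6 + K*(-6) = 3*(⅙) - 6*K = ½ - 6*K)
(20221 + D(90))*(-9936 - 2684) = (20221 + (½ - 6*90))*(-9936 - 2684) = (20221 + (½ - 540))*(-12620) = (20221 - 1079/2)*(-12620) = (39363/2)*(-12620) = -248380530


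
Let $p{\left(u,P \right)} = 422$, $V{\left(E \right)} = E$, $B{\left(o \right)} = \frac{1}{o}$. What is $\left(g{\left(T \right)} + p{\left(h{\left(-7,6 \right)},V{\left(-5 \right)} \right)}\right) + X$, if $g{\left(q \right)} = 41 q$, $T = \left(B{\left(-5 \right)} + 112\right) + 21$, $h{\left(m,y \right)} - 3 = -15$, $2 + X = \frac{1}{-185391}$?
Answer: $\frac{5436405679}{926955} \approx 5864.8$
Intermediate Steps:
$X = - \frac{370783}{185391}$ ($X = -2 + \frac{1}{-185391} = -2 - \frac{1}{185391} = - \frac{370783}{185391} \approx -2.0$)
$h{\left(m,y \right)} = -12$ ($h{\left(m,y \right)} = 3 - 15 = -12$)
$T = \frac{664}{5}$ ($T = \left(\frac{1}{-5} + 112\right) + 21 = \left(- \frac{1}{5} + 112\right) + 21 = \frac{559}{5} + 21 = \frac{664}{5} \approx 132.8$)
$\left(g{\left(T \right)} + p{\left(h{\left(-7,6 \right)},V{\left(-5 \right)} \right)}\right) + X = \left(41 \cdot \frac{664}{5} + 422\right) - \frac{370783}{185391} = \left(\frac{27224}{5} + 422\right) - \frac{370783}{185391} = \frac{29334}{5} - \frac{370783}{185391} = \frac{5436405679}{926955}$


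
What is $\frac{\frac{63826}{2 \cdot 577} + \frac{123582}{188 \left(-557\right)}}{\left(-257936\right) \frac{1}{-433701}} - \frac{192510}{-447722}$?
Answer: $\frac{3393918515843496801}{37115165724109088} \approx 91.443$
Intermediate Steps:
$\frac{\frac{63826}{2 \cdot 577} + \frac{123582}{188 \left(-557\right)}}{\left(-257936\right) \frac{1}{-433701}} - \frac{192510}{-447722} = \frac{\frac{63826}{1154} + \frac{123582}{-104716}}{\left(-257936\right) \left(- \frac{1}{433701}\right)} - - \frac{96255}{223861} = \frac{63826 \cdot \frac{1}{1154} + 123582 \left(- \frac{1}{104716}\right)}{\frac{257936}{433701}} + \frac{96255}{223861} = \left(\frac{31913}{577} - \frac{61791}{52358}\right) \frac{433701}{257936} + \frac{96255}{223861} = \frac{1635247447}{30210566} \cdot \frac{433701}{257936} + \frac{96255}{223861} = \frac{709208453011347}{7792392551776} + \frac{96255}{223861} = \frac{3393918515843496801}{37115165724109088}$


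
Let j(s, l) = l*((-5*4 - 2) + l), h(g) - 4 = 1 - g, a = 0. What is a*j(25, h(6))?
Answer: 0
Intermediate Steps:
h(g) = 5 - g (h(g) = 4 + (1 - g) = 5 - g)
j(s, l) = l*(-22 + l) (j(s, l) = l*((-20 - 2) + l) = l*(-22 + l))
a*j(25, h(6)) = 0*((5 - 1*6)*(-22 + (5 - 1*6))) = 0*((5 - 6)*(-22 + (5 - 6))) = 0*(-(-22 - 1)) = 0*(-1*(-23)) = 0*23 = 0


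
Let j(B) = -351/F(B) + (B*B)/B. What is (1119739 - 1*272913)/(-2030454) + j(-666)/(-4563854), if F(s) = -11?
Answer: -21249265042397/50966825853438 ≈ -0.41692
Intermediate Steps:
j(B) = 351/11 + B (j(B) = -351/(-11) + (B*B)/B = -351*(-1/11) + B**2/B = 351/11 + B)
(1119739 - 1*272913)/(-2030454) + j(-666)/(-4563854) = (1119739 - 1*272913)/(-2030454) + (351/11 - 666)/(-4563854) = (1119739 - 272913)*(-1/2030454) - 6975/11*(-1/4563854) = 846826*(-1/2030454) + 6975/50202394 = -423413/1015227 + 6975/50202394 = -21249265042397/50966825853438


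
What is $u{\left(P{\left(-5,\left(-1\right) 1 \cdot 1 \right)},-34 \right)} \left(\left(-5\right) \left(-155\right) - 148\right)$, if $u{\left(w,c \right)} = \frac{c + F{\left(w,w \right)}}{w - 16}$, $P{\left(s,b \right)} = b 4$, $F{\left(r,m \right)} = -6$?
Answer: $1254$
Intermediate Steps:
$P{\left(s,b \right)} = 4 b$
$u{\left(w,c \right)} = \frac{-6 + c}{-16 + w}$ ($u{\left(w,c \right)} = \frac{c - 6}{w - 16} = \frac{-6 + c}{-16 + w}$)
$u{\left(P{\left(-5,\left(-1\right) 1 \cdot 1 \right)},-34 \right)} \left(\left(-5\right) \left(-155\right) - 148\right) = \frac{-6 - 34}{-16 + 4 \left(-1\right) 1 \cdot 1} \left(\left(-5\right) \left(-155\right) - 148\right) = \frac{1}{-16 + 4 \left(\left(-1\right) 1\right)} \left(-40\right) \left(775 - 148\right) = \frac{1}{-16 + 4 \left(-1\right)} \left(-40\right) 627 = \frac{1}{-16 - 4} \left(-40\right) 627 = \frac{1}{-20} \left(-40\right) 627 = \left(- \frac{1}{20}\right) \left(-40\right) 627 = 2 \cdot 627 = 1254$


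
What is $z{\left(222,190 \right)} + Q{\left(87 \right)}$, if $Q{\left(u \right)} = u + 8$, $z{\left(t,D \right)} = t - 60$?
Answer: $257$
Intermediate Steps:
$z{\left(t,D \right)} = -60 + t$
$Q{\left(u \right)} = 8 + u$
$z{\left(222,190 \right)} + Q{\left(87 \right)} = \left(-60 + 222\right) + \left(8 + 87\right) = 162 + 95 = 257$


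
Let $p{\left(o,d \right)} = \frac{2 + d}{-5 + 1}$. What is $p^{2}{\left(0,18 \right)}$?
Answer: $25$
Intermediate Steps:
$p{\left(o,d \right)} = - \frac{1}{2} - \frac{d}{4}$ ($p{\left(o,d \right)} = \frac{2 + d}{-4} = \left(2 + d\right) \left(- \frac{1}{4}\right) = - \frac{1}{2} - \frac{d}{4}$)
$p^{2}{\left(0,18 \right)} = \left(- \frac{1}{2} - \frac{9}{2}\right)^{2} = \left(-5\right)^{2} = 25$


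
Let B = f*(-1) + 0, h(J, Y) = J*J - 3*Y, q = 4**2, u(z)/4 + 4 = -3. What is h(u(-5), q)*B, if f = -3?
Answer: 2208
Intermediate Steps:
u(z) = -28 (u(z) = -16 + 4*(-3) = -16 - 12 = -28)
q = 16
h(J, Y) = J**2 - 3*Y
B = 3 (B = -3*(-1) + 0 = 3 + 0 = 3)
h(u(-5), q)*B = ((-28)**2 - 3*16)*3 = (784 - 48)*3 = 736*3 = 2208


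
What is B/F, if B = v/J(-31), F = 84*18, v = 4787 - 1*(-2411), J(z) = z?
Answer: -3599/23436 ≈ -0.15357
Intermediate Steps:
v = 7198 (v = 4787 + 2411 = 7198)
F = 1512
B = -7198/31 (B = 7198/(-31) = 7198*(-1/31) = -7198/31 ≈ -232.19)
B/F = -7198/31/1512 = -7198/31*1/1512 = -3599/23436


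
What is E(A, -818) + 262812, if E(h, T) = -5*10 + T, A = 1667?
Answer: 261944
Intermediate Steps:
E(h, T) = -50 + T
E(A, -818) + 262812 = (-50 - 818) + 262812 = -868 + 262812 = 261944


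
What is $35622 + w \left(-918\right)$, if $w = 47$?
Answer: $-7524$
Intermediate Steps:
$35622 + w \left(-918\right) = 35622 + 47 \left(-918\right) = 35622 - 43146 = -7524$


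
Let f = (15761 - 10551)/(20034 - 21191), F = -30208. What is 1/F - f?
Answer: 157382523/34950656 ≈ 4.5030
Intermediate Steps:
f = -5210/1157 (f = 5210/(-1157) = 5210*(-1/1157) = -5210/1157 ≈ -4.5030)
1/F - f = 1/(-30208) - 1*(-5210/1157) = -1/30208 + 5210/1157 = 157382523/34950656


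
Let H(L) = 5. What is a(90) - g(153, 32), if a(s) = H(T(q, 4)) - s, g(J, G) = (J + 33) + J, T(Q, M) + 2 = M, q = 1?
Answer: -424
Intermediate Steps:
T(Q, M) = -2 + M
g(J, G) = 33 + 2*J (g(J, G) = (33 + J) + J = 33 + 2*J)
a(s) = 5 - s
a(90) - g(153, 32) = (5 - 1*90) - (33 + 2*153) = (5 - 90) - (33 + 306) = -85 - 1*339 = -85 - 339 = -424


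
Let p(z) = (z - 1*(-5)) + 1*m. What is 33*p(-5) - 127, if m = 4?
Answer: 5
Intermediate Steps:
p(z) = 9 + z (p(z) = (z - 1*(-5)) + 1*4 = (z + 5) + 4 = (5 + z) + 4 = 9 + z)
33*p(-5) - 127 = 33*(9 - 5) - 127 = 33*4 - 127 = 132 - 127 = 5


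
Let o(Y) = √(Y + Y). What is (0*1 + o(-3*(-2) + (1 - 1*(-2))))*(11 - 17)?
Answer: -18*√2 ≈ -25.456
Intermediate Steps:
o(Y) = √2*√Y (o(Y) = √(2*Y) = √2*√Y)
(0*1 + o(-3*(-2) + (1 - 1*(-2))))*(11 - 17) = (0*1 + √2*√(-3*(-2) + (1 - 1*(-2))))*(11 - 17) = (0 + √2*√(6 + (1 + 2)))*(-6) = (0 + √2*√(6 + 3))*(-6) = (0 + √2*√9)*(-6) = (0 + √2*3)*(-6) = (0 + 3*√2)*(-6) = (3*√2)*(-6) = -18*√2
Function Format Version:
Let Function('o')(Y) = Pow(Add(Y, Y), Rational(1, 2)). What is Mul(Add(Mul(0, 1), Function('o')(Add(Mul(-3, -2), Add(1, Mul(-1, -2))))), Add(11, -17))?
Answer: Mul(-18, Pow(2, Rational(1, 2))) ≈ -25.456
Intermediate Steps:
Function('o')(Y) = Mul(Pow(2, Rational(1, 2)), Pow(Y, Rational(1, 2))) (Function('o')(Y) = Pow(Mul(2, Y), Rational(1, 2)) = Mul(Pow(2, Rational(1, 2)), Pow(Y, Rational(1, 2))))
Mul(Add(Mul(0, 1), Function('o')(Add(Mul(-3, -2), Add(1, Mul(-1, -2))))), Add(11, -17)) = Mul(Add(Mul(0, 1), Mul(Pow(2, Rational(1, 2)), Pow(Add(Mul(-3, -2), Add(1, Mul(-1, -2))), Rational(1, 2)))), Add(11, -17)) = Mul(Add(0, Mul(Pow(2, Rational(1, 2)), Pow(Add(6, Add(1, 2)), Rational(1, 2)))), -6) = Mul(Add(0, Mul(Pow(2, Rational(1, 2)), Pow(Add(6, 3), Rational(1, 2)))), -6) = Mul(Add(0, Mul(Pow(2, Rational(1, 2)), Pow(9, Rational(1, 2)))), -6) = Mul(Add(0, Mul(Pow(2, Rational(1, 2)), 3)), -6) = Mul(Add(0, Mul(3, Pow(2, Rational(1, 2)))), -6) = Mul(Mul(3, Pow(2, Rational(1, 2))), -6) = Mul(-18, Pow(2, Rational(1, 2)))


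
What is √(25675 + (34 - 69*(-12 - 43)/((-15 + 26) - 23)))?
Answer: √101571/2 ≈ 159.35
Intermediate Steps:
√(25675 + (34 - 69*(-12 - 43)/((-15 + 26) - 23))) = √(25675 + (34 - (-3795)/(11 - 23))) = √(25675 + (34 - (-3795)/(-12))) = √(25675 + (34 - (-3795)*(-1)/12)) = √(25675 + (34 - 69*55/12)) = √(25675 + (34 - 1265/4)) = √(25675 - 1129/4) = √(101571/4) = √101571/2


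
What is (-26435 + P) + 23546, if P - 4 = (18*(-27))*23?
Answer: -14063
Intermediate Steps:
P = -11174 (P = 4 + (18*(-27))*23 = 4 - 486*23 = 4 - 11178 = -11174)
(-26435 + P) + 23546 = (-26435 - 11174) + 23546 = -37609 + 23546 = -14063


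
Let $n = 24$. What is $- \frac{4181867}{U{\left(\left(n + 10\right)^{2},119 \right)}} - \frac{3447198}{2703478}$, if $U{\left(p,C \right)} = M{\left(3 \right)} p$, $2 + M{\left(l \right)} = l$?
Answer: $- \frac{5654785197157}{1562610284} \approx -3618.8$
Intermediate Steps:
$M{\left(l \right)} = -2 + l$
$U{\left(p,C \right)} = p$ ($U{\left(p,C \right)} = \left(-2 + 3\right) p = 1 p = p$)
$- \frac{4181867}{U{\left(\left(n + 10\right)^{2},119 \right)}} - \frac{3447198}{2703478} = - \frac{4181867}{\left(24 + 10\right)^{2}} - \frac{3447198}{2703478} = - \frac{4181867}{34^{2}} - \frac{1723599}{1351739} = - \frac{4181867}{1156} - \frac{1723599}{1351739} = - \frac{5654785197157}{1562610284}$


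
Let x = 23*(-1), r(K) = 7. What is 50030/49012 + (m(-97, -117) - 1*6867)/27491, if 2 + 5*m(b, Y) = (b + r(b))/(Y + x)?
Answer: 9089465199/11789652805 ≈ 0.77097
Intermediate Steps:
x = -23
m(b, Y) = -⅖ + (7 + b)/(5*(-23 + Y)) (m(b, Y) = -⅖ + ((b + 7)/(Y - 23))/5 = -⅖ + ((7 + b)/(-23 + Y))/5 = -⅖ + (7 + b)/(5*(-23 + Y)))
50030/49012 + (m(-97, -117) - 1*6867)/27491 = 50030/49012 + ((53 - 97 - 2*(-117))/(5*(-23 - 117)) - 1*6867)/27491 = 50030*(1/49012) + ((⅕)*(53 - 97 + 234)/(-140) - 6867)*(1/27491) = 25015/24506 + ((⅕)*(-1/140)*190 - 6867)*(1/27491) = 25015/24506 + (-19/70 - 6867)*(1/27491) = 25015/24506 - 480709/70*1/27491 = 25015/24506 - 480709/1924370 = 9089465199/11789652805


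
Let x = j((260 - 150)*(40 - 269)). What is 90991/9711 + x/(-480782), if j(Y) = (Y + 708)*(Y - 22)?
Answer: -2975136295931/2334437001 ≈ -1274.5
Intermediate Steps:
j(Y) = (-22 + Y)*(708 + Y) (j(Y) = (708 + Y)*(-22 + Y) = (-22 + Y)*(708 + Y))
x = 617240184 (x = -15576 + ((260 - 150)*(40 - 269))² + 686*((260 - 150)*(40 - 269)) = -15576 + (110*(-229))² + 686*(110*(-229)) = -15576 + (-25190)² + 686*(-25190) = -15576 + 634536100 - 17280340 = 617240184)
90991/9711 + x/(-480782) = 90991/9711 + 617240184/(-480782) = 90991*(1/9711) + 617240184*(-1/480782) = 90991/9711 - 308620092/240391 = -2975136295931/2334437001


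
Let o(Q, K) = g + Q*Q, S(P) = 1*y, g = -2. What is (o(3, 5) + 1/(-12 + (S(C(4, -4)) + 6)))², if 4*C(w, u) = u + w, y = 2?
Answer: 729/16 ≈ 45.563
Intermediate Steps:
C(w, u) = u/4 + w/4 (C(w, u) = (u + w)/4 = u/4 + w/4)
S(P) = 2 (S(P) = 1*2 = 2)
o(Q, K) = -2 + Q² (o(Q, K) = -2 + Q*Q = -2 + Q²)
(o(3, 5) + 1/(-12 + (S(C(4, -4)) + 6)))² = ((-2 + 3²) + 1/(-12 + (2 + 6)))² = ((-2 + 9) + 1/(-12 + 8))² = (7 + 1/(-4))² = (7 - ¼)² = (27/4)² = 729/16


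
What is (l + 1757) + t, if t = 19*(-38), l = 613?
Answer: 1648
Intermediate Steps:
t = -722
(l + 1757) + t = (613 + 1757) - 722 = 2370 - 722 = 1648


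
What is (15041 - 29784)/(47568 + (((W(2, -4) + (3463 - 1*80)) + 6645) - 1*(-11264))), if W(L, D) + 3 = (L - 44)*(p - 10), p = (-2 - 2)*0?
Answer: -14743/69277 ≈ -0.21281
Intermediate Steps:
p = 0 (p = -4*0 = 0)
W(L, D) = 437 - 10*L (W(L, D) = -3 + (L - 44)*(0 - 10) = -3 + (-44 + L)*(-10) = -3 + (440 - 10*L) = 437 - 10*L)
(15041 - 29784)/(47568 + (((W(2, -4) + (3463 - 1*80)) + 6645) - 1*(-11264))) = (15041 - 29784)/(47568 + ((((437 - 10*2) + (3463 - 1*80)) + 6645) - 1*(-11264))) = -14743/(47568 + ((((437 - 20) + (3463 - 80)) + 6645) + 11264)) = -14743/(47568 + (((417 + 3383) + 6645) + 11264)) = -14743/(47568 + ((3800 + 6645) + 11264)) = -14743/(47568 + (10445 + 11264)) = -14743/(47568 + 21709) = -14743/69277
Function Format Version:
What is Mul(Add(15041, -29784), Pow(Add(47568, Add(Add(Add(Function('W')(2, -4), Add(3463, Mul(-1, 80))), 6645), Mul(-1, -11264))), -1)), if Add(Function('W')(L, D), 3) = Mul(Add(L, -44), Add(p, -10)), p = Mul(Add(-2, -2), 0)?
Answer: Rational(-14743, 69277) ≈ -0.21281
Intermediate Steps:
p = 0 (p = Mul(-4, 0) = 0)
Function('W')(L, D) = Add(437, Mul(-10, L)) (Function('W')(L, D) = Add(-3, Mul(Add(L, -44), Add(0, -10))) = Add(-3, Mul(Add(-44, L), -10)) = Add(-3, Add(440, Mul(-10, L))) = Add(437, Mul(-10, L)))
Mul(Add(15041, -29784), Pow(Add(47568, Add(Add(Add(Function('W')(2, -4), Add(3463, Mul(-1, 80))), 6645), Mul(-1, -11264))), -1)) = Mul(Add(15041, -29784), Pow(Add(47568, Add(Add(Add(Add(437, Mul(-10, 2)), Add(3463, Mul(-1, 80))), 6645), Mul(-1, -11264))), -1)) = Mul(-14743, Pow(Add(47568, Add(Add(Add(Add(437, -20), Add(3463, -80)), 6645), 11264)), -1)) = Mul(-14743, Pow(Add(47568, Add(Add(Add(417, 3383), 6645), 11264)), -1)) = Mul(-14743, Pow(Add(47568, Add(Add(3800, 6645), 11264)), -1)) = Mul(-14743, Pow(Add(47568, Add(10445, 11264)), -1)) = Mul(-14743, Pow(Add(47568, 21709), -1)) = Mul(-14743, Pow(69277, -1)) = Mul(-14743, Rational(1, 69277)) = Rational(-14743, 69277)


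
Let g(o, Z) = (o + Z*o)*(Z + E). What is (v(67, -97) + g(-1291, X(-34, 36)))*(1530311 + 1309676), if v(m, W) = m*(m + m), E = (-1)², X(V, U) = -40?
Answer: -5551132309771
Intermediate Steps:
E = 1
g(o, Z) = (1 + Z)*(o + Z*o) (g(o, Z) = (o + Z*o)*(Z + 1) = (o + Z*o)*(1 + Z) = (1 + Z)*(o + Z*o))
v(m, W) = 2*m² (v(m, W) = m*(2*m) = 2*m²)
(v(67, -97) + g(-1291, X(-34, 36)))*(1530311 + 1309676) = (2*67² - 1291*(1 + (-40)² + 2*(-40)))*(1530311 + 1309676) = (2*4489 - 1291*(1 + 1600 - 80))*2839987 = (8978 - 1291*1521)*2839987 = (8978 - 1963611)*2839987 = -1954633*2839987 = -5551132309771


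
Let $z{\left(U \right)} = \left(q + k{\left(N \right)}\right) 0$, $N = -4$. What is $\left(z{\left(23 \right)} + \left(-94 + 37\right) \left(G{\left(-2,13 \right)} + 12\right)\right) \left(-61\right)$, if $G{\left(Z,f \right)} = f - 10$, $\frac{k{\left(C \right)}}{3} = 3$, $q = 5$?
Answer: $52155$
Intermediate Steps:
$k{\left(C \right)} = 9$ ($k{\left(C \right)} = 3 \cdot 3 = 9$)
$G{\left(Z,f \right)} = -10 + f$ ($G{\left(Z,f \right)} = f - 10 = -10 + f$)
$z{\left(U \right)} = 0$ ($z{\left(U \right)} = \left(5 + 9\right) 0 = 14 \cdot 0 = 0$)
$\left(z{\left(23 \right)} + \left(-94 + 37\right) \left(G{\left(-2,13 \right)} + 12\right)\right) \left(-61\right) = \left(0 + \left(-94 + 37\right) \left(\left(-10 + 13\right) + 12\right)\right) \left(-61\right) = \left(0 - 57 \left(3 + 12\right)\right) \left(-61\right) = \left(0 - 855\right) \left(-61\right) = \left(-855\right) \left(-61\right) = 52155$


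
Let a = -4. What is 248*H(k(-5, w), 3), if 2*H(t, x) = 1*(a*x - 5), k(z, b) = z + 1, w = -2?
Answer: -2108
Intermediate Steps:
k(z, b) = 1 + z
H(t, x) = -5/2 - 2*x (H(t, x) = (1*(-4*x - 5))/2 = (1*(-5 - 4*x))/2 = (-5 - 4*x)/2 = -5/2 - 2*x)
248*H(k(-5, w), 3) = 248*(-5/2 - 2*3) = 248*(-5/2 - 6) = 248*(-17/2) = -2108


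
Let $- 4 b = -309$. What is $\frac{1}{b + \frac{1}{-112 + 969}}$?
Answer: $\frac{3428}{264817} \approx 0.012945$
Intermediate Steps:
$b = \frac{309}{4}$ ($b = \left(- \frac{1}{4}\right) \left(-309\right) = \frac{309}{4} \approx 77.25$)
$\frac{1}{b + \frac{1}{-112 + 969}} = \frac{1}{\frac{309}{4} + \frac{1}{-112 + 969}} = \frac{1}{\frac{309}{4} + \frac{1}{857}} = \frac{1}{\frac{264817}{3428}} = \frac{3428}{264817}$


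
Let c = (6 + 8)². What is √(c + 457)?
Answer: √653 ≈ 25.554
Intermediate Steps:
c = 196 (c = 14² = 196)
√(c + 457) = √(196 + 457) = √653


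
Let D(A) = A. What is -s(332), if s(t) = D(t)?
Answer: -332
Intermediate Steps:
s(t) = t
-s(332) = -1*332 = -332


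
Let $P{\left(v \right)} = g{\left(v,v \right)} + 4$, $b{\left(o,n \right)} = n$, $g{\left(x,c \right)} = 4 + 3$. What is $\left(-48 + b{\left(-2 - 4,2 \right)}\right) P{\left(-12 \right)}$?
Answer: $-506$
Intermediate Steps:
$g{\left(x,c \right)} = 7$
$P{\left(v \right)} = 11$ ($P{\left(v \right)} = 7 + 4 = 11$)
$\left(-48 + b{\left(-2 - 4,2 \right)}\right) P{\left(-12 \right)} = \left(-48 + 2\right) 11 = \left(-46\right) 11 = -506$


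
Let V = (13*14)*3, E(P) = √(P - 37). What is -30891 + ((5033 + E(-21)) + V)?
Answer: -25312 + I*√58 ≈ -25312.0 + 7.6158*I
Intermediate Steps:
E(P) = √(-37 + P)
V = 546 (V = 182*3 = 546)
-30891 + ((5033 + E(-21)) + V) = -30891 + ((5033 + √(-37 - 21)) + 546) = -30891 + ((5033 + √(-58)) + 546) = -30891 + ((5033 + I*√58) + 546) = -30891 + (5579 + I*√58) = -25312 + I*√58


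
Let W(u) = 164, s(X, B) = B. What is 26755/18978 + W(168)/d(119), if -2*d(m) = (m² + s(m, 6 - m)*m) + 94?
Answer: 1924157/1916778 ≈ 1.0038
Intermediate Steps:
d(m) = -47 - m²/2 - m*(6 - m)/2 (d(m) = -((m² + (6 - m)*m) + 94)/2 = -((m² + m*(6 - m)) + 94)/2 = -(94 + m² + m*(6 - m))/2 = -47 - m²/2 - m*(6 - m)/2)
26755/18978 + W(168)/d(119) = 26755/18978 + 164/(-47 - 3*119) = 26755*(1/18978) + 164/(-47 - 357) = 26755/18978 + 164/(-404) = 26755/18978 + 164*(-1/404) = 26755/18978 - 41/101 = 1924157/1916778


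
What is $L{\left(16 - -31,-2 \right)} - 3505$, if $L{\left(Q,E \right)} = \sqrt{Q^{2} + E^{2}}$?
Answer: $-3505 + \sqrt{2213} \approx -3458.0$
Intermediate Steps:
$L{\left(Q,E \right)} = \sqrt{E^{2} + Q^{2}}$
$L{\left(16 - -31,-2 \right)} - 3505 = \sqrt{\left(-2\right)^{2} + \left(16 - -31\right)^{2}} - 3505 = \sqrt{4 + \left(16 + 31\right)^{2}} - 3505 = \sqrt{4 + 47^{2}} - 3505 = \sqrt{4 + 2209} - 3505 = \sqrt{2213} - 3505 = -3505 + \sqrt{2213}$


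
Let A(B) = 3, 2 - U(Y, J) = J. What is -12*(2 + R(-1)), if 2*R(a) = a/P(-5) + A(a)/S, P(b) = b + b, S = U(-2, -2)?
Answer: -291/10 ≈ -29.100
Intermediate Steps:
U(Y, J) = 2 - J
S = 4 (S = 2 - 1*(-2) = 2 + 2 = 4)
P(b) = 2*b
R(a) = 3/8 - a/20 (R(a) = (a/((2*(-5))) + 3/4)/2 = (a/(-10) + 3*(¼))/2 = (a*(-⅒) + ¾)/2 = (-a/10 + ¾)/2 = (¾ - a/10)/2 = 3/8 - a/20)
-12*(2 + R(-1)) = -12*(2 + (3/8 - 1/20*(-1))) = -12*(2 + (3/8 + 1/20)) = -12*(2 + 17/40) = -12*97/40 = -291/10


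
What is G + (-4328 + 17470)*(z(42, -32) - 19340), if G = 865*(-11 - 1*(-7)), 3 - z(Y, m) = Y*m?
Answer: -236467466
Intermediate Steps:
z(Y, m) = 3 - Y*m
G = -3460 (G = 865*(-11 + 7) = 865*(-4) = -3460)
G + (-4328 + 17470)*(z(42, -32) - 19340) = -3460 + (-4328 + 17470)*((3 - 1*42*(-32)) - 19340) = -3460 + 13142*((3 + 1344) - 19340) = -3460 + 13142*(1347 - 19340) = -3460 + 13142*(-17993) = -3460 - 236464006 = -236467466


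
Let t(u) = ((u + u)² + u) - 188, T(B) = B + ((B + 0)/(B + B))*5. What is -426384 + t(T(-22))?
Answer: -850141/2 ≈ -4.2507e+5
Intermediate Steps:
T(B) = 5/2 + B (T(B) = B + (B/((2*B)))*5 = B + (B*(1/(2*B)))*5 = B + (½)*5 = B + 5/2 = 5/2 + B)
t(u) = -188 + u + 4*u² (t(u) = ((2*u)² + u) - 188 = (4*u² + u) - 188 = (u + 4*u²) - 188 = -188 + u + 4*u²)
-426384 + t(T(-22)) = -426384 + (-188 + (5/2 - 22) + 4*(5/2 - 22)²) = -426384 + (-188 - 39/2 + 4*(-39/2)²) = -426384 + (-188 - 39/2 + 4*(1521/4)) = -426384 + (-188 - 39/2 + 1521) = -426384 + 2627/2 = -850141/2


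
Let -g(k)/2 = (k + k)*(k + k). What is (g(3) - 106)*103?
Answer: -18334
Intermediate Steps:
g(k) = -8*k² (g(k) = -2*(k + k)*(k + k) = -2*2*k*2*k = -8*k²)
(g(3) - 106)*103 = (-8*3² - 106)*103 = (-8*9 - 106)*103 = (-72 - 106)*103 = -178*103 = -18334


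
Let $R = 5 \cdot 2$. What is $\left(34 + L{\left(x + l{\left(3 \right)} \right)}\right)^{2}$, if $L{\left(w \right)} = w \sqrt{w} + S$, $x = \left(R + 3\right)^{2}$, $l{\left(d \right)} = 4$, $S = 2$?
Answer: $5179013 + 12456 \sqrt{173} \approx 5.3428 \cdot 10^{6}$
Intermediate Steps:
$R = 10$
$x = 169$ ($x = \left(10 + 3\right)^{2} = 13^{2} = 169$)
$L{\left(w \right)} = 2 + w^{\frac{3}{2}}$ ($L{\left(w \right)} = w \sqrt{w} + 2 = w^{\frac{3}{2}} + 2 = 2 + w^{\frac{3}{2}}$)
$\left(34 + L{\left(x + l{\left(3 \right)} \right)}\right)^{2} = \left(34 + \left(2 + \left(169 + 4\right)^{\frac{3}{2}}\right)\right)^{2} = \left(34 + \left(2 + 173^{\frac{3}{2}}\right)\right)^{2} = \left(34 + \left(2 + 173 \sqrt{173}\right)\right)^{2} = \left(36 + 173 \sqrt{173}\right)^{2}$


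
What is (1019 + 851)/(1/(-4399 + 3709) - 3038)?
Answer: -1290300/2096221 ≈ -0.61554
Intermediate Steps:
(1019 + 851)/(1/(-4399 + 3709) - 3038) = 1870/(1/(-690) - 3038) = 1870/(-1/690 - 3038) = 1870/(-2096221/690) = 1870*(-690/2096221) = -1290300/2096221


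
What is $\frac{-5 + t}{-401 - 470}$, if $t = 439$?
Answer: $- \frac{434}{871} \approx -0.49828$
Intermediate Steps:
$\frac{-5 + t}{-401 - 470} = \frac{-5 + 439}{-401 - 470} = \frac{434}{-871} = 434 \left(- \frac{1}{871}\right) = - \frac{434}{871}$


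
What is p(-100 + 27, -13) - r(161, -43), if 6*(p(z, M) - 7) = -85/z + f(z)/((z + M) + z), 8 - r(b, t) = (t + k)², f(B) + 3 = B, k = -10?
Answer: 195573799/69642 ≈ 2808.3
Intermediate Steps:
f(B) = -3 + B
r(b, t) = 8 - (-10 + t)² (r(b, t) = 8 - (t - 10)² = 8 - (-10 + t)²)
p(z, M) = 7 - 85/(6*z) + (-3 + z)/(6*(M + 2*z)) (p(z, M) = 7 + (-85/z + (-3 + z)/((z + M) + z))/6 = 7 + (-85/z + (-3 + z)/((M + z) + z))/6 = 7 + (-85/z + (-3 + z)/(M + 2*z))/6 = 7 + (-85/(6*z) + (-3 + z)/(6*(M + 2*z))) = 7 - 85/(6*z) + (-3 + z)/(6*(M + 2*z)))
p(-100 + 27, -13) - r(161, -43) = (-173*(-100 + 27) - 85*(-13) + 85*(-100 + 27)² + 42*(-13)*(-100 + 27))/(6*(-100 + 27)*(-13 + 2*(-100 + 27))) - (8 - (-10 - 43)²) = (⅙)*(-173*(-73) + 1105 + 85*(-73)² + 42*(-13)*(-73))/(-73*(-13 + 2*(-73))) - (8 - 1*(-53)²) = (⅙)*(-1/73)*(12629 + 1105 + 85*5329 + 39858)/(-13 - 146) - (8 - 1*2809) = (⅙)*(-1/73)*(12629 + 1105 + 452965 + 39858)/(-159) - (8 - 2809) = (⅙)*(-1/73)*(-1/159)*506557 - 1*(-2801) = 506557/69642 + 2801 = 195573799/69642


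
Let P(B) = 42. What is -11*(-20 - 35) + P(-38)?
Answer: 647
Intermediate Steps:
-11*(-20 - 35) + P(-38) = -11*(-20 - 35) + 42 = -11*(-55) + 42 = 605 + 42 = 647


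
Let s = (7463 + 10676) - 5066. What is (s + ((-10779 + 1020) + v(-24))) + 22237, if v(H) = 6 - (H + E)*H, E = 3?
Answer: 25053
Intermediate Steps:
s = 13073 (s = 18139 - 5066 = 13073)
v(H) = 6 - H*(3 + H) (v(H) = 6 - (H + 3)*H = 6 - (3 + H)*H = 6 - H*(3 + H))
(s + ((-10779 + 1020) + v(-24))) + 22237 = (13073 + ((-10779 + 1020) + (6 - 1*(-24)² - 3*(-24)))) + 22237 = (13073 + (-9759 + (6 - 1*576 + 72))) + 22237 = (13073 + (-9759 + (6 - 576 + 72))) + 22237 = (13073 + (-9759 - 498)) + 22237 = (13073 - 10257) + 22237 = 2816 + 22237 = 25053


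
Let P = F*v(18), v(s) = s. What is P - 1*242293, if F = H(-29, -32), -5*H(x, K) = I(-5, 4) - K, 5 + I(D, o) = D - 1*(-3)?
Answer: -242383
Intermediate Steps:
I(D, o) = -2 + D (I(D, o) = -5 + (D - 1*(-3)) = -5 + (D + 3) = -5 + (3 + D) = -2 + D)
H(x, K) = 7/5 + K/5 (H(x, K) = -((-2 - 5) - K)/5 = -(-7 - K)/5 = 7/5 + K/5)
F = -5 (F = 7/5 + (1/5)*(-32) = 7/5 - 32/5 = -5)
P = -90 (P = -5*18 = -90)
P - 1*242293 = -90 - 1*242293 = -90 - 242293 = -242383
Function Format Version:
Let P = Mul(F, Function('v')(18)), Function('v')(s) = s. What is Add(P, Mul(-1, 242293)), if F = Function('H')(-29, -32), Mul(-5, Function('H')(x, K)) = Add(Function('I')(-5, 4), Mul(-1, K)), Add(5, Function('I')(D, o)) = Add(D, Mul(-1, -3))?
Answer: -242383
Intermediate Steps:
Function('I')(D, o) = Add(-2, D) (Function('I')(D, o) = Add(-5, Add(D, Mul(-1, -3))) = Add(-5, Add(D, 3)) = Add(-5, Add(3, D)) = Add(-2, D))
Function('H')(x, K) = Add(Rational(7, 5), Mul(Rational(1, 5), K)) (Function('H')(x, K) = Mul(Rational(-1, 5), Add(Add(-2, -5), Mul(-1, K))) = Mul(Rational(-1, 5), Add(-7, Mul(-1, K))) = Add(Rational(7, 5), Mul(Rational(1, 5), K)))
F = -5 (F = Add(Rational(7, 5), Mul(Rational(1, 5), -32)) = Add(Rational(7, 5), Rational(-32, 5)) = -5)
P = -90 (P = Mul(-5, 18) = -90)
Add(P, Mul(-1, 242293)) = Add(-90, Mul(-1, 242293)) = Add(-90, -242293) = -242383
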